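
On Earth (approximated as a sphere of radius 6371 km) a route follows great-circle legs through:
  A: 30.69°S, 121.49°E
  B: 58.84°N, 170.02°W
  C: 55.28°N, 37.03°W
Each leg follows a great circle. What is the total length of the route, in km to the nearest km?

18427 km

Leg A→B: central angle 1.8479 rad, distance 11773.2 km.
Leg B→C: central angle 1.0444 rad, distance 6654.0 km.
Total: 11773.2 + 6654.0 ≈ 18427 km.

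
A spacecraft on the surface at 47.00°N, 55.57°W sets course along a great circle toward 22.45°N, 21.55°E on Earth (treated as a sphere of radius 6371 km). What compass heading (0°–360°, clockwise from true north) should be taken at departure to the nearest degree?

Δλ = 77.120° = 1.3460 rad.
y = sin Δλ · cos φ₂ = (0.9748)(0.9242) = 0.9010
x = cos φ₁ sin φ₂ − sin φ₁ cos φ₂ cos Δλ = (0.6820)(0.3819) − (0.7314)(0.9242)(0.2229) = 0.1098
θ = atan2(y, x) = 83.05°, so the bearing is 83°.

83°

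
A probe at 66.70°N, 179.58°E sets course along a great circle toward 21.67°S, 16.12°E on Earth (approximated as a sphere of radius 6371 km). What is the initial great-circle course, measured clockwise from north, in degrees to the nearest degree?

339°

With φ₁ = 1.1641, φ₂ = -0.3782, Δλ = -2.8529 rad, the forward-azimuth formula gives
θ = atan2( sin Δλ cos φ₂ , cos φ₁ sin φ₂ − sin φ₁ cos φ₂ cos Δλ ) = atan2(-0.2646, 0.6722) = -21.48°.
Adding 360° brings this into [0°, 360°): 339°.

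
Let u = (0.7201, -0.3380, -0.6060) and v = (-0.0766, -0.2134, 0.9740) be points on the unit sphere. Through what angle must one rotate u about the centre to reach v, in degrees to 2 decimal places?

124.98°

u·v = -0.5733; |u| = 1.0000, |v| = 1.0000.
cos θ = (u·v)/(|u||v|) = -0.5732, so θ = 124.98°.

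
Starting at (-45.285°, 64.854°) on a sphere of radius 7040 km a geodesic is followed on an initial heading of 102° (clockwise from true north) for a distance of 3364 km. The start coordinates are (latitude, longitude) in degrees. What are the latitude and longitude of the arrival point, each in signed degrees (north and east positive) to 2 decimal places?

-44.29°, 103.79°

Angular distance δ = d/R = 3364/7040 = 0.47784 rad; initial bearing θ = 1.7802 rad.
sin φ₂ = sin φ₁ cos δ + cos φ₁ sin δ cos θ = (-0.7106)(0.8880) + (0.7036)(0.4599)(-0.2079) = -0.6983, so φ₂ = -44.29°.
Δλ = atan2(sin θ sin δ cos φ₁, cos δ − sin φ₁ sin φ₂) = atan2(0.3165, 0.3918) = 38.932°.
λ₂ = 64.854° + 38.932° = 103.79°.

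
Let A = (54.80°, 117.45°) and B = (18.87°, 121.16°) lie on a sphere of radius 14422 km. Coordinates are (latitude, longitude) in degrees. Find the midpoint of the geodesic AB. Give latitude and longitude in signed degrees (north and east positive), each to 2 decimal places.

Central angle δ = 0.6290 rad. Interpolating on the sphere with fraction f = 0.5:
P = [sin((1−f)δ)·A + sin(fδ)·B] / sin δ = 0.5258·A + 0.5258·B in Cartesian coordinates,
giving P = (-0.3972, 0.6947, 0.5997), i.e. latitude 36.85°, longitude 119.76°.

36.85°, 119.76°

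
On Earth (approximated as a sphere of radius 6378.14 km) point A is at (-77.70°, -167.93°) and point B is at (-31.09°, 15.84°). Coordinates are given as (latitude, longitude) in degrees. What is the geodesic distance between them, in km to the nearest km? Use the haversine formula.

With latitudes φ₁ = -77.700°, φ₂ = -31.090° and longitude difference Δλ = -176.230°:
Haversine: a = sin²(Δφ/2) + cos φ₁ cos φ₂ sin²(Δλ/2) = 0.1565 + (0.2130)(0.8564)(0.9989) = 0.33875.
Central angle c = 2·arcsin(√a) = 1.24243 rad.
Distance = R·c = 6378.14 × 1.2424 ≈ 7924 km.

7924 km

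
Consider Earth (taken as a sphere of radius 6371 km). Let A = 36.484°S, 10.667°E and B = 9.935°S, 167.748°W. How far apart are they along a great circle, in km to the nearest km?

14851 km

Let φ₁ = -0.6368 rad, φ₂ = -0.1734 rad, and Δλ = -3.1139 rad.
Haversine: a = sin²(Δφ/2) + cos φ₁ cos φ₂ sin²(Δλ/2) = 0.0527 + (0.8040)(0.9850)(0.9998) = 0.84454.
Central angle c = 2·arcsin(√a) = 2.33101 rad.
Distance = R·c = 6371 × 2.3310 ≈ 14851 km.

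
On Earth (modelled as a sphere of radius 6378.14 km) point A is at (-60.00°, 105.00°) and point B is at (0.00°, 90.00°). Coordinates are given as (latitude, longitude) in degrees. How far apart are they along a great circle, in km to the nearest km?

6804 km

Let φ₁ = -1.0472 rad, φ₂ = 0.0000 rad, and Δλ = -0.2618 rad.
Haversine: a = sin²(Δφ/2) + cos φ₁ cos φ₂ sin²(Δλ/2) = 0.2500 + (0.5000)(1.0000)(0.0170) = 0.25852.
Central angle c = 2·arcsin(√a) = 1.06676 rad.
Distance = R·c = 6378.14 × 1.0668 ≈ 6804 km.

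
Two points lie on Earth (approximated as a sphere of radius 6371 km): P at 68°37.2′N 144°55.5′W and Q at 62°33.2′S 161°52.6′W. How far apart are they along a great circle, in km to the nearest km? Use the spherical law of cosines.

In radians: φ₁ = 1.1976, φ₂ = -1.0918, Δλ = -16.952° = -0.2959 rad.
cos c = sin φ₁ sin φ₂ + cos φ₁ cos φ₂ cos Δλ = (0.9312)(-0.8874) + (0.3646)(0.4609)(0.9566) = -0.66564,
so c = arccos(-0.66564) = 2.29915 rad.
Distance = R·c = 6371 × 2.2991 ≈ 14648 km.

14648 km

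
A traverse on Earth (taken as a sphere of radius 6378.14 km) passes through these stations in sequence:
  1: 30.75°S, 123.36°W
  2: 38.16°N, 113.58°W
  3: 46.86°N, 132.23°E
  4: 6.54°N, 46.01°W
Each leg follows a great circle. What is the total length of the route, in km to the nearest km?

Leg 1→2: central angle 1.2132 rad, distance 7738.0 km.
Leg 2→3: central angle 1.3382 rad, distance 8535.0 km.
Leg 3→4: central angle 2.2092 rad, distance 14090.5 km.
Total: 7738.0 + 8535.0 + 14090.5 ≈ 30364 km.

30364 km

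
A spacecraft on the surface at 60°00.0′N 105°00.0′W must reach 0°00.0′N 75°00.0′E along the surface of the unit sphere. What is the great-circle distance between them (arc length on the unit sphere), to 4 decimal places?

2.0944

With latitudes φ₁ = 60.000°, φ₂ = 0.000° and longitude difference Δλ = -180.000°:
Haversine: a = sin²(Δφ/2) + cos φ₁ cos φ₂ sin²(Δλ/2) = 0.2500 + (0.5000)(1.0000)(1.0000) = 0.75000.
Central angle c = 2·arcsin(√a) = 2.09440 rad.
On the unit sphere the arc length equals the central angle: 2.0944.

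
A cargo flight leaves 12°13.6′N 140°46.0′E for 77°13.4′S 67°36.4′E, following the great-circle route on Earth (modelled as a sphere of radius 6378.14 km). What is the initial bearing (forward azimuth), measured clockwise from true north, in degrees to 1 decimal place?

Δλ = -73.160° = -1.2769 rad.
y = sin Δλ · cos φ₂ = (-0.9571)(0.2212) = -0.2117
x = cos φ₁ sin φ₂ − sin φ₁ cos φ₂ cos Δλ = (0.9773)(-0.9752) − (0.2118)(0.2212)(0.2897) = -0.9667
θ = atan2(y, x) = -167.65°; adding 360° gives 192.4°.

192.4°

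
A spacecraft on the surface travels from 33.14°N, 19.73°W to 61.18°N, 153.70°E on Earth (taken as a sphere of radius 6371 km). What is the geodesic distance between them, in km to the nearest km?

9510 km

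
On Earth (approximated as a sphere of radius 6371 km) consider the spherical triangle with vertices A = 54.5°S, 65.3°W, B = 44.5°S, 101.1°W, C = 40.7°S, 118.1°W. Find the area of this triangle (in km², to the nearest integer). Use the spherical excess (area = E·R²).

Side lengths (central angles): a = 0.2278, b = 0.6484, c = 0.4358 rad; semiperimeter s = 0.6560.
By l'Huilier's theorem, tan(E/4) = √[tan(s/2) tan((s−a)/2) tan((s−b)/2) tan((s−c)/2)], giving spherical excess E = 0.0222 rad.
Area = E·R² = 0.0222 × (6371)² ≈ 902980 km².

902980 km²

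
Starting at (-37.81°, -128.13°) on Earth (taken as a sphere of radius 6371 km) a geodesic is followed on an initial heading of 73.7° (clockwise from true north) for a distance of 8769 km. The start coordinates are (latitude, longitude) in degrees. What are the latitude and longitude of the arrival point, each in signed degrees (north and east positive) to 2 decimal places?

Angular distance δ = d/R = 8769/6371 = 1.37639 rad; initial bearing θ = 1.2863 rad.
sin φ₂ = sin φ₁ cos δ + cos φ₁ sin δ cos θ = (-0.6130)(0.1932) + (0.7900)(0.9812)(0.2807) = 0.0991, so φ₂ = 5.69°.
Δλ = atan2(sin θ sin δ cos φ₁, cos δ − sin φ₁ sin φ₂) = atan2(0.7440, 0.2540) = 71.154°.
λ₂ = -128.130° + 71.154° = -56.98°.

5.69°, -56.98°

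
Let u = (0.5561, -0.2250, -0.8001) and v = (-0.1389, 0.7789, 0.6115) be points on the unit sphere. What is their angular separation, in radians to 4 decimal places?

u·v = -0.7418; |u| = 1.0000, |v| = 1.0000.
cos θ = (u·v)/(|u||v|) = -0.7418, so θ = 2.4065 rad.

2.4065 rad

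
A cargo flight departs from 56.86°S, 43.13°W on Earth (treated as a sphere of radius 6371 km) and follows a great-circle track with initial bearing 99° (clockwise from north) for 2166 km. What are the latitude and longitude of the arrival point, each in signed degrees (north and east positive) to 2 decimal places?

Angular distance δ = d/R = 2166/6371 = 0.33998 rad; initial bearing θ = 1.7279 rad.
sin φ₂ = sin φ₁ cos δ + cos φ₁ sin δ cos θ = (-0.8373)(0.9428) + (0.5467)(0.3335)(-0.1564) = -0.8179, so φ₂ = -54.88°.
Δλ = atan2(sin θ sin δ cos φ₁, cos δ − sin φ₁ sin φ₂) = atan2(0.1801, 0.2579) = 34.924°.
λ₂ = -43.130° + 34.924° = -8.21°.

-54.88°, -8.21°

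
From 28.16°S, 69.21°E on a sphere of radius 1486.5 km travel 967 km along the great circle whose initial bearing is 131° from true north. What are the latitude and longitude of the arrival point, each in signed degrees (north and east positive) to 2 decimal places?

Angular distance δ = d/R = 967/1486.5 = 0.65052 rad; initial bearing θ = 2.2864 rad.
sin φ₂ = sin φ₁ cos δ + cos φ₁ sin δ cos θ = (-0.4719)(0.7958) + (0.8816)(0.6056)(-0.6561) = -0.7258, so φ₂ = -46.54°.
Δλ = atan2(sin θ sin δ cos φ₁, cos δ − sin φ₁ sin φ₂) = atan2(0.4030, 0.4532) = 41.640°.
λ₂ = 69.210° + 41.640° = 110.85°.

-46.54°, 110.85°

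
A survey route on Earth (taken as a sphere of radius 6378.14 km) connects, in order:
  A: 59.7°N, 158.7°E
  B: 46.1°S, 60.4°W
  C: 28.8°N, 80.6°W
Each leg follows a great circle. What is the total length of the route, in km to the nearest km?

Leg A→B: central angle 2.6761 rad, distance 17068.7 km.
Leg B→C: central angle 1.3458 rad, distance 8583.5 km.
Total: 17068.7 + 8583.5 ≈ 25652 km.

25652 km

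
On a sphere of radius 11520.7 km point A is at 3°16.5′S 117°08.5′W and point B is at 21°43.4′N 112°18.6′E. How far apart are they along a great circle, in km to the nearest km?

25861 km

In radians: φ₁ = -0.0572, φ₂ = 0.3791, Δλ = -130.548° = -2.2785 rad.
cos c = sin φ₁ sin φ₂ + cos φ₁ cos φ₂ cos Δλ = (-0.0571)(0.3701) + (0.9984)(0.9290)(-0.6501) = -0.62408,
so c = arccos(-0.62408) = 2.24475 rad.
Distance = R·c = 11520.7 × 2.2447 ≈ 25861 km.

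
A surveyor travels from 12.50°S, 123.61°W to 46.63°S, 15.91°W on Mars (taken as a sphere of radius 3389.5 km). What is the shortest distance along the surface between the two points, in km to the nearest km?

5482 km

Let φ₁ = -0.2182 rad, φ₂ = -0.8138 rad, and Δλ = 1.8797 rad.
cos c = sin φ₁ sin φ₂ + cos φ₁ cos φ₂ cos Δλ = (-0.2164)(-0.7269) + (0.9763)(0.6867)(-0.3040) = -0.04650,
so c = arccos(-0.04650) = 1.61731 rad.
Distance = R·c = 3389.5 × 1.6173 ≈ 5482 km.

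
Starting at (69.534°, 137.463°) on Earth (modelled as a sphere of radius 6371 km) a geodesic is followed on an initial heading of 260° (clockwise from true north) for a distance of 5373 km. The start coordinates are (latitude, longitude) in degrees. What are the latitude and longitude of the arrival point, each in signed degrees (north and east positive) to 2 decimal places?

35.28°, 73.16°

Angular distance δ = d/R = 5373/6371 = 0.84335 rad; initial bearing θ = 4.5379 rad.
sin φ₂ = sin φ₁ cos δ + cos φ₁ sin δ cos θ = (0.9369)(0.6650) + (0.3497)(0.7469)(-0.1736) = 0.5776, so φ₂ = 35.28°.
Δλ = atan2(sin θ sin δ cos φ₁, cos δ − sin φ₁ sin φ₂) = atan2(-0.2572, 0.1238) = -64.298°.
λ₂ = 137.463° − 64.298° = 73.16°.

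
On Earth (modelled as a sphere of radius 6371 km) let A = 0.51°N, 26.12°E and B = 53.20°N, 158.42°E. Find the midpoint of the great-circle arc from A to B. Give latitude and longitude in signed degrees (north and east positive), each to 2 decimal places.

47.45°, 62.71°

The central angle between A and B is δ = 1.9780 rad.
With f = 0.5, the slerp weights are sin((1−f)δ)/sin δ = 0.9098 and sin(fδ)/sin δ = 0.9098.
Weighted sum of the unit vectors: (0.9098)·(0.8978,0.4402,0.0089) + (0.9098)·(-0.5570,0.2203,0.8007) = (0.3101, 0.6010, 0.7366).
Converting back: φ = atan2(z, √(x²+y²)) = 47.45°, λ = atan2(y, x) = 62.71°.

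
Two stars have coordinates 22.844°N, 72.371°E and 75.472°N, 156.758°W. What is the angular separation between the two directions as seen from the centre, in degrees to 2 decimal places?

In radians: φ₁ = 0.3987, φ₂ = 1.3172, Δλ = 130.871° = 2.2841 rad.
Haversine: a = sin²(Δφ/2) + cos φ₁ cos φ₂ sin²(Δλ/2) = 0.1965 + (0.9216)(0.2509)(0.8272) = 0.38773.
Central angle c = 2·arcsin(√a) = 1.34433 rad.
So the angular separation is 77.02°.

77.02°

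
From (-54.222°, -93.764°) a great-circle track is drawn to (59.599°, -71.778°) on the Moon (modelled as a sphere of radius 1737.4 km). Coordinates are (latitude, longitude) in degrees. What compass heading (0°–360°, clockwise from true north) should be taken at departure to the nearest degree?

Δλ = 21.986° = 0.3837 rad.
y = sin Δλ · cos φ₂ = (0.3744)(0.5060) = 0.1895
x = cos φ₁ sin φ₂ − sin φ₁ cos φ₂ cos Δλ = (0.5846)(0.8625) − (-0.8113)(0.5060)(0.9273) = 0.8850
θ = atan2(y, x) = 12.08°, so the bearing is 12°.

12°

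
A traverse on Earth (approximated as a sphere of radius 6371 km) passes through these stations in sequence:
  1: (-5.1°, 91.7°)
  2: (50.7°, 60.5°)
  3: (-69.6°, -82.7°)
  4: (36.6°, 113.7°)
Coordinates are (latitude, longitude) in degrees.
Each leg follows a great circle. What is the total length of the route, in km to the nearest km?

40271 km

Leg 1→2: central angle 1.0806 rad, distance 6884.2 km.
Leg 2→3: central angle 2.6954 rad, distance 17172.3 km.
Leg 3→4: central angle 2.5451 rad, distance 16214.5 km.
Total: 6884.2 + 17172.3 + 16214.5 ≈ 40271 km.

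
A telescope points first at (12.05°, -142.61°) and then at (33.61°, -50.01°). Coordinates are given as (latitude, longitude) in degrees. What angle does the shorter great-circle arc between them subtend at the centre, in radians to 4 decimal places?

With latitudes φ₁ = 12.050°, φ₂ = 33.610° and longitude difference Δλ = 92.600°:
cos c = sin φ₁ sin φ₂ + cos φ₁ cos φ₂ cos Δλ = (0.2088)(0.5535) + (0.9780)(0.8328)(-0.0454) = 0.07861,
so c = arccos(0.07861) = 1.49210 rad.
So the angular separation is 1.4921 rad.

1.4921 rad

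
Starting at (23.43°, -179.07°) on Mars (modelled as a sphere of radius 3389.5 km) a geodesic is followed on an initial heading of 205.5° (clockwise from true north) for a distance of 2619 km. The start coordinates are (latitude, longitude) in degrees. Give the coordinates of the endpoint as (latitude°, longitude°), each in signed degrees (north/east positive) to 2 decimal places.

-17.06°, 162.61°

Angular distance δ = d/R = 2619/3389.5 = 0.77268 rad; initial bearing θ = 3.5867 rad.
sin φ₂ = sin φ₁ cos δ + cos φ₁ sin δ cos θ = (0.3976)(0.7160) + (0.9175)(0.6981)(-0.9026) = -0.2934, so φ₂ = -17.06°.
Δλ = atan2(sin θ sin δ cos φ₁, cos δ − sin φ₁ sin φ₂) = atan2(-0.2757, 0.8327) = -18.322°.
λ₂ = -179.070° − 18.322° = -197.39° → 162.61° after wrapping to (−180°, 180°].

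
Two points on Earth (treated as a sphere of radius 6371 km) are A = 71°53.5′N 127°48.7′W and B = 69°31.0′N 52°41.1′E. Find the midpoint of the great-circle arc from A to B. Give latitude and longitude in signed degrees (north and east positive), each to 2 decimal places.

88.81°, 56.62°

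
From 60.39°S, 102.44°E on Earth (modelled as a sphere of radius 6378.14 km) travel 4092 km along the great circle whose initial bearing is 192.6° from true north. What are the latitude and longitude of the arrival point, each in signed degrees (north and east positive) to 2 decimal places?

-80.10°, -28.17°

Angular distance δ = d/R = 4092/6378.14 = 0.64157 rad; initial bearing θ = 3.3615 rad.
sin φ₂ = sin φ₁ cos δ + cos φ₁ sin δ cos θ = (-0.8694)(0.8012) + (0.4941)(0.5985)(-0.9759) = -0.9851, so φ₂ = -80.10°.
Δλ = atan2(sin θ sin δ cos φ₁, cos δ − sin φ₁ sin φ₂) = atan2(-0.0645, -0.0553) = -130.607°.
λ₂ = 102.440° − 130.607° = -28.17°.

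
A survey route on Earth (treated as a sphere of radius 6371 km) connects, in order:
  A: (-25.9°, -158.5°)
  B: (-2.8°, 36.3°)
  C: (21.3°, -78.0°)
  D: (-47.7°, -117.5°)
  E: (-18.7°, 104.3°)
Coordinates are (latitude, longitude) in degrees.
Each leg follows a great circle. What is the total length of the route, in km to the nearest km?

49247 km

Leg A→B: central angle 2.5817 rad, distance 16448.3 km.
Leg B→C: central angle 1.9831 rad, distance 12634.1 km.
Leg C→D: central angle 1.3539 rad, distance 8625.9 km.
Leg D→E: central angle 1.8112 rad, distance 11539.2 km.
Total: 16448.3 + 12634.1 + 8625.9 + 11539.2 ≈ 49247 km.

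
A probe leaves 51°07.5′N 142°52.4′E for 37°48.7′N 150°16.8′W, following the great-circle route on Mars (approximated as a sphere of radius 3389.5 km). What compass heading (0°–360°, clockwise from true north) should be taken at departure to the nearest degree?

79°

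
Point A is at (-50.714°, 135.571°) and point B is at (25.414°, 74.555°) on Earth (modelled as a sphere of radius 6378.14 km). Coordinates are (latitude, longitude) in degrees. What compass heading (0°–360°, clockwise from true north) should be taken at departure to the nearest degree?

308°

With φ₁ = -0.8851, φ₂ = 0.4436, Δλ = -1.0649 rad, the forward-azimuth formula gives
θ = atan2( sin Δλ cos φ₂ , cos φ₁ sin φ₂ − sin φ₁ cos φ₂ cos Δλ ) = atan2(-0.7901, 0.6105) = -52.31°.
Adding 360° brings this into [0°, 360°): 308°.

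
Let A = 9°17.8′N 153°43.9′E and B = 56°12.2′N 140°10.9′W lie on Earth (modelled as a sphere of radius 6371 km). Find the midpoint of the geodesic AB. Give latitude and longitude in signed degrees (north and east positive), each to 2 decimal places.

Central angle δ = 1.2060 rad. Interpolating on the sphere with fraction f = 0.5:
P = [sin((1−f)δ)·A + sin(fδ)·B] / sin δ = 0.6071·A + 0.6071·B in Cartesian coordinates,
giving P = (-0.7966, 0.0489, 0.6025), i.e. latitude 37.05°, longitude 176.49°.

37.05°, 176.49°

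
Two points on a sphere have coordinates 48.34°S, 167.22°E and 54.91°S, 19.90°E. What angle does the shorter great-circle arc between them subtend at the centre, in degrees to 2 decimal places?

In radians: φ₁ = -0.8437, φ₂ = -0.9584, Δλ = -147.320° = -2.5712 rad.
Haversine: a = sin²(Δφ/2) + cos φ₁ cos φ₂ sin²(Δλ/2) = 0.0033 + (0.6647)(0.5749)(0.9208) = 0.35516.
Central angle c = 2·arcsin(√a) = 1.27689 rad.
So the angular separation is 73.16°.

73.16°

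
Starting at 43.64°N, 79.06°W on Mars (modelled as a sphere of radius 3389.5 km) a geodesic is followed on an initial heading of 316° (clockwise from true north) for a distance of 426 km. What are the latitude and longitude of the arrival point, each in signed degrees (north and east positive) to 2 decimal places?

48.58°, -86.62°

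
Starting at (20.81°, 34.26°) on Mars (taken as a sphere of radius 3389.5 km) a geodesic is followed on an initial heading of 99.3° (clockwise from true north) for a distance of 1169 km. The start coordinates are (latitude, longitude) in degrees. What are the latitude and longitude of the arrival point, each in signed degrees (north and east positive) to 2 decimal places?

16.46°, 54.62°

Angular distance δ = d/R = 1169/3389.5 = 0.34489 rad; initial bearing θ = 1.7331 rad.
sin φ₂ = sin φ₁ cos δ + cos φ₁ sin δ cos θ = (0.3553)(0.9411) + (0.9348)(0.3381)(-0.1616) = 0.2833, so φ₂ = 16.46°.
Δλ = atan2(sin θ sin δ cos φ₁, cos δ − sin φ₁ sin φ₂) = atan2(0.3119, 0.8405) = 20.359°.
λ₂ = 34.260° + 20.359° = 54.62°.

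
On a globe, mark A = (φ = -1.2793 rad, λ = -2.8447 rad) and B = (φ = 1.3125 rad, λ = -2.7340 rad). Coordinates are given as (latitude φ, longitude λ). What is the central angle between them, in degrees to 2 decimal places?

Let φ₁ = -1.2793 rad, φ₂ = 1.3125 rad, and Δλ = 0.1107 rad.
Haversine: a = sin²(Δφ/2) + cos φ₁ cos φ₂ sin²(Δλ/2) = 0.9263 + (0.2874)(0.2554)(0.0031) = 0.92654.
Central angle c = 2·arcsin(√a) = 2.59266 rad.
So the angular separation is 148.55°.

148.55°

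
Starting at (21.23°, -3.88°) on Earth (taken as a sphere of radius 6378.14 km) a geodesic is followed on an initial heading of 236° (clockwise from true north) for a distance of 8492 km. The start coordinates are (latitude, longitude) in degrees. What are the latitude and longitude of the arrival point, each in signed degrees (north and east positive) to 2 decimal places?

Angular distance δ = d/R = 8492/6378.14 = 1.33142 rad; initial bearing θ = 4.1190 rad.
sin φ₂ = sin φ₁ cos δ + cos φ₁ sin δ cos θ = (0.3621)(0.2371) + (0.9321)(0.9715)(-0.5592) = -0.4205, so φ₂ = -24.87°.
Δλ = atan2(sin θ sin δ cos φ₁, cos δ − sin φ₁ sin φ₂) = atan2(-0.7507, 0.3894) = -62.586°.
λ₂ = -3.880° − 62.586° = -66.47°.

-24.87°, -66.47°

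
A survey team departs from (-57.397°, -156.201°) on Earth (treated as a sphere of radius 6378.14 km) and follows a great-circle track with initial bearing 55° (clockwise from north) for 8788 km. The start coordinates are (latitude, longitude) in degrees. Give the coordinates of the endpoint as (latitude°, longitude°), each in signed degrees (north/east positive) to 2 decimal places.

Angular distance δ = d/R = 8788/6378.14 = 1.37783 rad; initial bearing θ = 0.9599 rad.
sin φ₂ = sin φ₁ cos δ + cos φ₁ sin δ cos θ = (-0.8424)(0.1918) + (0.5388)(0.9814)(0.5736) = 0.1418, so φ₂ = 8.15°.
Δλ = atan2(sin θ sin δ cos φ₁, cos δ − sin φ₁ sin φ₂) = atan2(0.4332, 0.3112) = 54.307°.
λ₂ = -156.201° + 54.307° = -101.89°.

8.15°, -101.89°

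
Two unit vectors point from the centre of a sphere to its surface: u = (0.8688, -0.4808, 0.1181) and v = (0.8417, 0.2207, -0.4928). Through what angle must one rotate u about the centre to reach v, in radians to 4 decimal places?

u·v = 0.5670; |u| = 1.0000, |v| = 1.0000.
cos θ = (u·v)/(|u||v|) = 0.5670, so θ = 0.9680 rad.

0.9680 rad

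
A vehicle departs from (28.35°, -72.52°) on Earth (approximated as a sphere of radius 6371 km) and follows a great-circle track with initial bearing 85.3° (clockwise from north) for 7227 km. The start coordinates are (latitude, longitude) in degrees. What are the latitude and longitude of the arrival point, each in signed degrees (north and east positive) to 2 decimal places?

Angular distance δ = d/R = 7227/6371 = 1.13436 rad; initial bearing θ = 1.4888 rad.
sin φ₂ = sin φ₁ cos δ + cos φ₁ sin δ cos θ = (0.4749)(0.4227) + (0.8801)(0.9063)(0.0819) = 0.2661, so φ₂ = 15.43°.
Δλ = atan2(sin θ sin δ cos φ₁, cos δ − sin φ₁ sin φ₂) = atan2(0.7949, 0.2964) = 69.553°.
λ₂ = -72.520° + 69.553° = -2.97°.

15.43°, -2.97°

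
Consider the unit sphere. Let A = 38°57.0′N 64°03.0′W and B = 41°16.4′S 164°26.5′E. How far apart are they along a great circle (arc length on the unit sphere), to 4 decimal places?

2.5015

Let φ₁ = 0.6798 rad, φ₂ = -0.7204 rad, and Δλ = -2.2953 rad.
cos c = sin φ₁ sin φ₂ + cos φ₁ cos φ₂ cos Δλ = (0.6286)(-0.6597) + (0.7777)(0.7516)(-0.6627) = -0.80205,
so c = arccos(-0.80205) = 2.50151 rad.
On the unit sphere the arc length equals the central angle: 2.5015.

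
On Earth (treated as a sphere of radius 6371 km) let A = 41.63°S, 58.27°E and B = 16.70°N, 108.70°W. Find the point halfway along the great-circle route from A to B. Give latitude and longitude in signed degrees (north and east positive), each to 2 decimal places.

-52.93°, -72.42°

The central angle between A and B is δ = 2.6646 rad.
With f = 0.5, the slerp weights are sin((1−f)δ)/sin δ = 2.1166 and sin(fδ)/sin δ = 2.1166.
Weighted sum of the unit vectors: (2.1166)·(0.3931,0.6357,-0.6643) + (2.1166)·(-0.3071,-0.9073,0.2874) = (0.1820, -0.5747, -0.7979).
Converting back: φ = atan2(z, √(x²+y²)) = -52.93°, λ = atan2(y, x) = -72.42°.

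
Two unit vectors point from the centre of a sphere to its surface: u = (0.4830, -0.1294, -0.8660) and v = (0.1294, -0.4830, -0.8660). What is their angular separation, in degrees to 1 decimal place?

29.0°

u·v = 0.8750; |u| = 1.0000, |v| = 1.0000.
cos θ = (u·v)/(|u||v|) = 0.8750, so θ = 29.0°.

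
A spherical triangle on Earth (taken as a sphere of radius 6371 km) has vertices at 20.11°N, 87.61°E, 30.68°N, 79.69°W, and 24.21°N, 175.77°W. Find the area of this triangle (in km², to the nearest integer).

Side lengths (central angles): a = 1.4443, b = 1.5285, c = 2.2299 rad; semiperimeter s = 2.6014.
By l'Huilier's theorem, tan(E/4) = √[tan(s/2) tan((s−a)/2) tan((s−b)/2) tan((s−c)/2)], giving spherical excess E = 1.8970 rad.
Area = E·R² = 1.8970 × (6371)² ≈ 76998574 km².

76998574 km²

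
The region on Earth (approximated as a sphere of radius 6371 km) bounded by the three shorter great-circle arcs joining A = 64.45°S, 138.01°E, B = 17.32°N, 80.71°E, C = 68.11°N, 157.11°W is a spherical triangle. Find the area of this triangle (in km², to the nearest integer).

94777757 km²

Side lengths (central angles): a = 1.4840, b = 2.4479, c = 1.6170 rad; semiperimeter s = 2.7744.
By l'Huilier's theorem, tan(E/4) = √[tan(s/2) tan((s−a)/2) tan((s−b)/2) tan((s−c)/2)], giving spherical excess E = 2.3350 rad.
Area = E·R² = 2.3350 × (6371)² ≈ 94777757 km².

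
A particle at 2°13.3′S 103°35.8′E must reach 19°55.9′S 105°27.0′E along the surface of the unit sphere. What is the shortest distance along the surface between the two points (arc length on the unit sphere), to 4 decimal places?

0.3107

Let φ₁ = -0.0388 rad, φ₂ = -0.3479 rad, and Δλ = 0.0323 rad.
cos c = sin φ₁ sin φ₂ + cos φ₁ cos φ₂ cos Δλ = (-0.0388)(-0.3409) + (0.9992)(0.9401)(0.9995) = 0.95212,
so c = arccos(0.95212) = 0.31071 rad.
On the unit sphere the arc length equals the central angle: 0.3107.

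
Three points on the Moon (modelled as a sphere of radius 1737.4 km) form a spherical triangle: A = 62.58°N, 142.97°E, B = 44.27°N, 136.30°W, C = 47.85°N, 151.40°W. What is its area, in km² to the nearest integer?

116405 km²

Side lengths (central angles): a = 0.1929, b = 0.6671, c = 0.8329 rad; semiperimeter s = 0.8464.
By l'Huilier's theorem, tan(E/4) = √[tan(s/2) tan((s−a)/2) tan((s−b)/2) tan((s−c)/2)], giving spherical excess E = 0.0386 rad.
Area = E·R² = 0.0386 × (1737.4)² ≈ 116405 km².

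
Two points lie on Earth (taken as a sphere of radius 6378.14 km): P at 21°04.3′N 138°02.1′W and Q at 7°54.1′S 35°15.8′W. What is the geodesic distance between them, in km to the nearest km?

11655 km

Let φ₁ = 0.3678 rad, φ₂ = -0.1379 rad, and Δλ = 1.7937 rad.
cos c = sin φ₁ sin φ₂ + cos φ₁ cos φ₂ cos Δλ = (0.3595)(-0.1375) + (0.9331)(0.9905)(-0.2211) = -0.25375,
so c = arccos(-0.25375) = 1.82735 rad.
Distance = R·c = 6378.14 × 1.8274 ≈ 11655 km.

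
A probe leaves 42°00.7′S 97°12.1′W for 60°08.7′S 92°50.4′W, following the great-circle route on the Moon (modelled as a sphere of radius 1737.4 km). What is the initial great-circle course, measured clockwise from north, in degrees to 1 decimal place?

With φ₁ = -0.7332, φ₂ = -1.0497, Δλ = 0.0761 rad, the forward-azimuth formula gives
θ = atan2( sin Δλ cos φ₂ , cos φ₁ sin φ₂ − sin φ₁ cos φ₂ cos Δλ ) = atan2(0.0379, -0.3122) = 173.09°.
So the initial bearing is 173.1°.

173.1°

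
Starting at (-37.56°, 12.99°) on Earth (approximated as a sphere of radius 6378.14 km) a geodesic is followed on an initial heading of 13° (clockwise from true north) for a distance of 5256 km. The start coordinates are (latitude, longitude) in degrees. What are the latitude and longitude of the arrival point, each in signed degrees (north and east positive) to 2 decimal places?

8.79°, 22.61°

Angular distance δ = d/R = 5256/6378.14 = 0.82406 rad; initial bearing θ = 0.2269 rad.
sin φ₂ = sin φ₁ cos δ + cos φ₁ sin δ cos θ = (-0.6096)(0.6792) + (0.7927)(0.7339)(0.9744) = 0.1528, so φ₂ = 8.79°.
Δλ = atan2(sin θ sin δ cos φ₁, cos δ − sin φ₁ sin φ₂) = atan2(0.1309, 0.7724) = 9.617°.
λ₂ = 12.990° + 9.617° = 22.61°.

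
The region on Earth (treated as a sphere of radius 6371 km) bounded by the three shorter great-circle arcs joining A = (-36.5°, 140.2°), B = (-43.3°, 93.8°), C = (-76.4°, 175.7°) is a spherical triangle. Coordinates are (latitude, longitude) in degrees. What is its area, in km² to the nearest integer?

9650317 km²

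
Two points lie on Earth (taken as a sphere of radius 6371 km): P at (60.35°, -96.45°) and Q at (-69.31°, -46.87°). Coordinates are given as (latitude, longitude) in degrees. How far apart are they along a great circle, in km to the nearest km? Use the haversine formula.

With latitudes φ₁ = 60.350°, φ₂ = -69.310° and longitude difference Δλ = 49.580°:
Haversine: a = sin²(Δφ/2) + cos φ₁ cos φ₂ sin²(Δλ/2) = 0.8191 + (0.4947)(0.3533)(0.1758) = 0.84984.
Central angle c = 2·arcsin(√a) = 2.34576 rad.
Distance = R·c = 6371 × 2.3458 ≈ 14945 km.

14945 km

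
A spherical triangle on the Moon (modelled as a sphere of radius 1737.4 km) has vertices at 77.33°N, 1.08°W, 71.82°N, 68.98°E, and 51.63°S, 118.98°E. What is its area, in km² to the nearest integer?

Side lengths (central angles): a = 2.2400, b = 2.5555, c = 0.3166 rad; semiperimeter s = 2.5561.
By l'Huilier's theorem, tan(E/4) = √[tan(s/2) tan((s−a)/2) tan((s−b)/2) tan((s−c)/2)], giving spherical excess E = 0.0710 rad.
Area = E·R² = 0.0710 × (1737.4)² ≈ 214324 km².

214324 km²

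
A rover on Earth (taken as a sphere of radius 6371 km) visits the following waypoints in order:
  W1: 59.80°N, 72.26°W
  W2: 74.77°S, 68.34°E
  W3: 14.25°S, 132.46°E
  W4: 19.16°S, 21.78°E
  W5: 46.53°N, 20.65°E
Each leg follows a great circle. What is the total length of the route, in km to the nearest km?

Leg W1→W2: central angle 2.7820 rad, distance 17723.9 km.
Leg W2→W3: central angle 1.2147 rad, distance 7738.7 km.
Leg W3→W4: central angle 1.8158 rad, distance 11568.3 km.
Leg W4→W5: central angle 1.1466 rad, distance 7305.3 km.
Total: 17723.9 + 7738.7 + 11568.3 + 7305.3 ≈ 44336 km.

44336 km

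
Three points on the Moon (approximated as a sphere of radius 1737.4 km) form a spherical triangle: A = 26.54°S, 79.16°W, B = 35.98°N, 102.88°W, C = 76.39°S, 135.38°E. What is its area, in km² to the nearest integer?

2450829 km²

Side lengths (central angles): a = 2.3066, b = 1.3069, c = 1.1590 rad; semiperimeter s = 2.3862.
By l'Huilier's theorem, tan(E/4) = √[tan(s/2) tan((s−a)/2) tan((s−b)/2) tan((s−c)/2)], giving spherical excess E = 0.8119 rad.
Area = E·R² = 0.8119 × (1737.4)² ≈ 2450829 km².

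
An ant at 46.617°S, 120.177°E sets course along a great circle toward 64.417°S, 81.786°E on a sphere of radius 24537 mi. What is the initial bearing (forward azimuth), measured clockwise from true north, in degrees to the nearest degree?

216°

With φ₁ = -0.8136, φ₂ = -1.1243, Δλ = -0.6700 rad, the forward-azimuth formula gives
θ = atan2( sin Δλ cos φ₂ , cos φ₁ sin φ₂ − sin φ₁ cos φ₂ cos Δλ ) = atan2(-0.2682, -0.3735) = -144.33°.
Adding 360° brings this into [0°, 360°): 216°.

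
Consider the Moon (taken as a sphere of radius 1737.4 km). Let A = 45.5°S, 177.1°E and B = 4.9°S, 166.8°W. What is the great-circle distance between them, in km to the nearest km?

1303 km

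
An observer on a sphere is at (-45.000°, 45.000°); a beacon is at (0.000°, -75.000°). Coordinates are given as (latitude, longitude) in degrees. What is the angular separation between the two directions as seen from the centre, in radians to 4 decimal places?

1.9322 rad

With latitudes φ₁ = -45.000°, φ₂ = 0.000° and longitude difference Δλ = -120.000°:
cos c = sin φ₁ sin φ₂ + cos φ₁ cos φ₂ cos Δλ = (-0.7071)(0.0000) + (0.7071)(1.0000)(-0.5000) = -0.35355,
so c = arccos(-0.35355) = 1.93216 rad.
So the angular separation is 1.9322 rad.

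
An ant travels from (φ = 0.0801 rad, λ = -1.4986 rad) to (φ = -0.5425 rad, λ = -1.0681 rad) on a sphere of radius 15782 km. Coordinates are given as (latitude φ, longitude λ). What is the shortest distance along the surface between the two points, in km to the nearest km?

11772 km

With latitudes φ₁ = 4.589°, φ₂ = -31.083° and longitude difference Δλ = 24.666°:
Haversine: a = sin²(Δφ/2) + cos φ₁ cos φ₂ sin²(Δλ/2) = 0.0938 + (0.9968)(0.8564)(0.0456) = 0.13276.
Central angle c = 2·arcsin(√a) = 0.74591 rad.
Distance = R·c = 15782 × 0.7459 ≈ 11772 km.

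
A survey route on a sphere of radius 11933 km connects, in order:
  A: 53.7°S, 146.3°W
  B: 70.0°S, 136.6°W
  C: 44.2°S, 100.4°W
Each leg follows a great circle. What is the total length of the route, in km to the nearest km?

10068 km

Leg A→B: central angle 0.2946 rad, distance 3515.8 km.
Leg B→C: central angle 0.5491 rad, distance 6552.6 km.
Total: 3515.8 + 6552.6 ≈ 10068 km.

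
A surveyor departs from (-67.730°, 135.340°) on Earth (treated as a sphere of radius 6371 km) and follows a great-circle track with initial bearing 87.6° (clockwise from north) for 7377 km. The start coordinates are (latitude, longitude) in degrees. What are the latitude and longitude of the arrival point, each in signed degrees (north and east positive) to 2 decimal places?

Angular distance δ = d/R = 7377/6371 = 1.15790 rad; initial bearing θ = 1.5289 rad.
sin φ₂ = sin φ₁ cos δ + cos φ₁ sin δ cos θ = (-0.9254)(0.4013) + (0.3790)(0.9160)(0.0419) = -0.3568, so φ₂ = -20.90°.
Δλ = atan2(sin θ sin δ cos φ₁, cos δ − sin φ₁ sin φ₂) = atan2(0.3468, 0.0711) = 78.418°.
λ₂ = 135.340° + 78.418° = 213.76° → -146.24° after wrapping to (−180°, 180°].

-20.90°, -146.24°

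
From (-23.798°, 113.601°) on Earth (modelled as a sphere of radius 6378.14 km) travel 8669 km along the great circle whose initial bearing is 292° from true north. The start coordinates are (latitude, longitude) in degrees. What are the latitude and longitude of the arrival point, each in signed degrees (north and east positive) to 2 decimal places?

Angular distance δ = d/R = 8669/6378.14 = 1.35917 rad; initial bearing θ = 5.0964 rad.
sin φ₂ = sin φ₁ cos δ + cos φ₁ sin δ cos θ = (-0.4035)(0.2100) + (0.9150)(0.9777)(0.3746) = 0.2504, so φ₂ = 14.50°.
Δλ = atan2(sin θ sin δ cos φ₁, cos δ − sin φ₁ sin φ₂) = atan2(-0.8294, 0.3111) = -69.442°.
λ₂ = 113.601° − 69.442° = 44.16°.

14.50°, 44.16°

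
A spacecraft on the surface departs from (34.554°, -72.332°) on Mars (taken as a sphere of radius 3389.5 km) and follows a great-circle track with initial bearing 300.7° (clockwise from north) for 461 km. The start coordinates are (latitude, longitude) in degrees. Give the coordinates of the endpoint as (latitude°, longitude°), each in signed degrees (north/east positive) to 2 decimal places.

38.24°, -80.87°

Angular distance δ = d/R = 461/3389.5 = 0.13601 rad; initial bearing θ = 5.2482 rad.
sin φ₂ = sin φ₁ cos δ + cos φ₁ sin δ cos θ = (0.5672)(0.9908) + (0.8236)(0.1356)(0.5105) = 0.6190, so φ₂ = 38.24°.
Δλ = atan2(sin θ sin δ cos φ₁, cos δ − sin φ₁ sin φ₂) = atan2(-0.0960, 0.6397) = -8.536°.
λ₂ = -72.332° − 8.536° = -80.87°.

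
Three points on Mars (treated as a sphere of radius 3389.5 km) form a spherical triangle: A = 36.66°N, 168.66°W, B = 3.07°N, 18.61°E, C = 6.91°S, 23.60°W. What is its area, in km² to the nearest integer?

23899390 km²

Side lengths (central angles): a = 0.7557, b = 2.3813, c = 2.4382 rad; semiperimeter s = 2.7876.
By l'Huilier's theorem, tan(E/4) = √[tan(s/2) tan((s−a)/2) tan((s−b)/2) tan((s−c)/2)], giving spherical excess E = 2.0803 rad.
Area = E·R² = 2.0803 × (3389.5)² ≈ 23899390 km².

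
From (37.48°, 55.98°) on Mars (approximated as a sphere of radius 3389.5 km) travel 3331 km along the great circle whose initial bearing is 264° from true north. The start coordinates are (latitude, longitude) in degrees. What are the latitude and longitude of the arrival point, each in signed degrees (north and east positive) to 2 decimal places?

15.58°, -3.23°

Angular distance δ = d/R = 3331/3389.5 = 0.98274 rad; initial bearing θ = 4.6077 rad.
sin φ₂ = sin φ₁ cos δ + cos φ₁ sin δ cos θ = (0.6085)(0.5547) + (0.7936)(0.8320)(-0.1045) = 0.2685, so φ₂ = 15.58°.
Δλ = atan2(sin θ sin δ cos φ₁, cos δ − sin φ₁ sin φ₂) = atan2(-0.6566, 0.3913) = -59.206°.
λ₂ = 55.980° − 59.206° = -3.23°.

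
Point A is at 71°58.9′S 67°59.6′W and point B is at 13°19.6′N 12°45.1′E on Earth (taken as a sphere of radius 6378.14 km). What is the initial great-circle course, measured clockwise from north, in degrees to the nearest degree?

77°

With φ₁ = -1.2563, φ₂ = 0.2326, Δλ = 1.4093 rad, the forward-azimuth formula gives
θ = atan2( sin Δλ cos φ₂ , cos φ₁ sin φ₂ − sin φ₁ cos φ₂ cos Δλ ) = atan2(0.9604, 0.2201) = 77.09°.
So the initial bearing is 77°.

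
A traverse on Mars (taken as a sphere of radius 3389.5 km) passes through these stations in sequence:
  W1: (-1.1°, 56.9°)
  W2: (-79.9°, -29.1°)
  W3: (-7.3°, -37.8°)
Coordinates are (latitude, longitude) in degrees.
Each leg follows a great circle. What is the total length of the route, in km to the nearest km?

Leg W1→W2: central angle 1.5397 rad, distance 5218.7 km.
Leg W2→W3: central angle 1.2692 rad, distance 4302.0 km.
Total: 5218.7 + 4302.0 ≈ 9521 km.

9521 km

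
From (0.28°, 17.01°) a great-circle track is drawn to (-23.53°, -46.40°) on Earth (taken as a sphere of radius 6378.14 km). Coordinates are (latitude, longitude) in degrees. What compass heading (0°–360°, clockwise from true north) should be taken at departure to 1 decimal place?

243.9°

Δλ = -63.410° = -1.1067 rad.
y = sin Δλ · cos φ₂ = (-0.8942)(0.9169) = -0.8199
x = cos φ₁ sin φ₂ − sin φ₁ cos φ₂ cos Δλ = (1.0000)(-0.3992) − (0.0049)(0.9169)(0.4476) = -0.4012
θ = atan2(y, x) = -116.08°; adding 360° gives 243.9°.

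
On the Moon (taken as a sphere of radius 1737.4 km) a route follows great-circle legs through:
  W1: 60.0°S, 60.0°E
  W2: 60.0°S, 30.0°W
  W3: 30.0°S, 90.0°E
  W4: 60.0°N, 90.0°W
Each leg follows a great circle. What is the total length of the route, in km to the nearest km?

Leg W1→W2: central angle 0.7227 rad, distance 1255.7 km.
Leg W2→W3: central angle 1.3526 rad, distance 2349.9 km.
Leg W3→W4: central angle 2.6180 rad, distance 4548.5 km.
Total: 1255.7 + 2349.9 + 4548.5 ≈ 8154 km.

8154 km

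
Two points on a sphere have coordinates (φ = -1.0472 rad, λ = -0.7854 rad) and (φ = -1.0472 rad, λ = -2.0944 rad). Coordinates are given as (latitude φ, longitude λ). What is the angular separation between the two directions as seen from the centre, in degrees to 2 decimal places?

Let φ₁ = -1.0472 rad, φ₂ = -1.0472 rad, and Δλ = -1.3090 rad.
Haversine: a = sin²(Δφ/2) + cos φ₁ cos φ₂ sin²(Δλ/2) = 0.0000 + (0.5000)(0.5000)(0.3706) = 0.09265.
Central angle c = 2·arcsin(√a) = 0.61858 rad.
So the angular separation is 35.44°.

35.44°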